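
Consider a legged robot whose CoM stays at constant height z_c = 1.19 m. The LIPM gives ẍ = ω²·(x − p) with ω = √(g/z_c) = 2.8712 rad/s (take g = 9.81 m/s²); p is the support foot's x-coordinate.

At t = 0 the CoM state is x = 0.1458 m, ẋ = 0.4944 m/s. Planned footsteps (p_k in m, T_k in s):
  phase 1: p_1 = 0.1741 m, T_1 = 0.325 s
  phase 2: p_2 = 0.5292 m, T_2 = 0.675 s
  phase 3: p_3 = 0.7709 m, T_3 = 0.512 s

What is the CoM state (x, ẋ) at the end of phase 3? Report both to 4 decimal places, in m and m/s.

phase 1: p=0.1741, T=0.325, ωT=0.933140, cosh=1.467898, sinh=1.074582; start (x,ẋ)=(0.145800, 0.494400) → end (x,ẋ)=(0.317594, 0.638414)
phase 2: p=0.5292, T=0.675, ωT=1.938060, cosh=3.544624, sinh=3.400641; start (x,ẋ)=(0.317594, 0.638414) → end (x,ẋ)=(0.535271, 0.196830)
phase 3: p=0.7709, T=0.512, ωT=1.470054, cosh=2.289692, sinh=2.059779; start (x,ẋ)=(0.535271, 0.196830) → end (x,ẋ)=(0.372586, -0.942840)

x = 0.3726, ẋ = -0.9428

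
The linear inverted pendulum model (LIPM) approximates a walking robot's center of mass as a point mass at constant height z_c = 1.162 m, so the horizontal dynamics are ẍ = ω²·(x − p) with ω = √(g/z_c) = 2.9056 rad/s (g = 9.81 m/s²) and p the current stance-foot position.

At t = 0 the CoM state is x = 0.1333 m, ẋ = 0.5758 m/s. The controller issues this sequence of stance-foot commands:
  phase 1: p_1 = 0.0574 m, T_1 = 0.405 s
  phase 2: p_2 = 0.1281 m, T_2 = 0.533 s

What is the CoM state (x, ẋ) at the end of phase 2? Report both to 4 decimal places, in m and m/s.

phase 1: p=0.0574, T=0.405, ωT=1.176768, cosh=1.776073, sinh=1.467800; start (x,ẋ)=(0.133300, 0.575800) → end (x,ẋ)=(0.483076, 1.346364)
phase 2: p=0.1281, T=0.533, ωT=1.548685, cosh=2.458903, sinh=2.246375; start (x,ẋ)=(0.483076, 1.346364) → end (x,ẋ)=(2.041853, 5.627534)

x = 2.0419, ẋ = 5.6275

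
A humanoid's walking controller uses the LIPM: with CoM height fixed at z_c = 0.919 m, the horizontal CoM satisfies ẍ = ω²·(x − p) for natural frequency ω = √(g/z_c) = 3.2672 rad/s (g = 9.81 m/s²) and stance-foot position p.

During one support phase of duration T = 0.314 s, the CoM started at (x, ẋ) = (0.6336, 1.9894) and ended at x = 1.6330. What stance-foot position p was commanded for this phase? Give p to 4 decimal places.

ωT = 3.2672·0.314 = 1.025901; cosh(ωT) = 1.574040, sinh(ωT) = 1.215567
x(T) = p + (x₀−p)·cosh(ωT) + (ẋ₀/ω)·sinh(ωT) ⇒ p·(1 − cosh) = x(T) − x₀·cosh − (ẋ₀/ω)·sinh
numerator   = 1.6330 − (0.6336)·1.574040 − (1.9894/3.2672)·1.215567 = -0.104471
denominator = 1 − 1.574040 = -0.574040
p = -0.104471 / -0.574040 = 0.1820

p = 0.1820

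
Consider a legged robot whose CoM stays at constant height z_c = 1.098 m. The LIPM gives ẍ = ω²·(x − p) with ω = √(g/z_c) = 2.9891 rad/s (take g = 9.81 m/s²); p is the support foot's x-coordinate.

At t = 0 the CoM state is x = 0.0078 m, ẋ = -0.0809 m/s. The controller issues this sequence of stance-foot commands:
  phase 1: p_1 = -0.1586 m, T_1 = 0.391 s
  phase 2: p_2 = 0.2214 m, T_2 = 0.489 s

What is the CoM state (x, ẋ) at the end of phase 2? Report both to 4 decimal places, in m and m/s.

phase 1: p=-0.1586, T=0.391, ωT=1.168738, cosh=1.764344, sinh=1.453585; start (x,ẋ)=(0.007800, -0.080900) → end (x,ẋ)=(0.095646, 0.580258)
phase 2: p=0.2214, T=0.489, ωT=1.461670, cosh=2.272502, sinh=2.040654; start (x,ẋ)=(0.095646, 0.580258) → end (x,ẋ)=(0.331764, 0.551571)

x = 0.3318, ẋ = 0.5516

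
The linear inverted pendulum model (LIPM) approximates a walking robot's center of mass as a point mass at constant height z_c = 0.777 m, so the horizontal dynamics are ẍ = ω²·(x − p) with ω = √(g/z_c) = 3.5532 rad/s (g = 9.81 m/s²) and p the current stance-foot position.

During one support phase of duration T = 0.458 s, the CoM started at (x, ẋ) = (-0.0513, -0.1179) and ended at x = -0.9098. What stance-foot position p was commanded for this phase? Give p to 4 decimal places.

ωT = 3.5532·0.458 = 1.627366; cosh(ωT) = 2.643447, sinh(ωT) = 2.447000
x(T) = p + (x₀−p)·cosh(ωT) + (ẋ₀/ω)·sinh(ωT) ⇒ p·(1 − cosh) = x(T) − x₀·cosh − (ẋ₀/ω)·sinh
numerator   = -0.9098 − (-0.0513)·2.643447 − (-0.1179/3.5532)·2.447000 = -0.692996
denominator = 1 − 2.643447 = -1.643447
p = -0.692996 / -1.643447 = 0.4217

p = 0.4217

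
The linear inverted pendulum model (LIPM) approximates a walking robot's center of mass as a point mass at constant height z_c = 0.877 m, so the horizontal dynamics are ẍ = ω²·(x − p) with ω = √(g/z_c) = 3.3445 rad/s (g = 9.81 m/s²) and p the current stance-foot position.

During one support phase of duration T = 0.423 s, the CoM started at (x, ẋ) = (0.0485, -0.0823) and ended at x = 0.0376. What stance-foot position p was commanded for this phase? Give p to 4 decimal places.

p = 0.0173

ωT = 3.3445·0.423 = 1.414724; cosh(ωT) = 2.179171, sinh(ωT) = 1.936178
x(T) = p + (x₀−p)·cosh(ωT) + (ẋ₀/ω)·sinh(ωT) ⇒ p·(1 − cosh) = x(T) − x₀·cosh − (ẋ₀/ω)·sinh
numerator   = 0.0376 − (0.0485)·2.179171 − (-0.0823/3.3445)·1.936178 = -0.020445
denominator = 1 − 2.179171 = -1.179171
p = -0.020445 / -1.179171 = 0.0173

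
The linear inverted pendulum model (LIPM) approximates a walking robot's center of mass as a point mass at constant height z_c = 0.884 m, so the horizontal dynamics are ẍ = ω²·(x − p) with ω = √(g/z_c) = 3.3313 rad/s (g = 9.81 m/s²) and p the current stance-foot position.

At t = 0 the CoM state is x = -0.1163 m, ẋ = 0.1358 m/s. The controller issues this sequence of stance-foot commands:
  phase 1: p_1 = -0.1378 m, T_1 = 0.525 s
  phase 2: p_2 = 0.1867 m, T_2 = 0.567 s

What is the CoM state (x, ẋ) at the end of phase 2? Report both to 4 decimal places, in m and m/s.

x = 0.2724, ẋ = 0.4507

phase 1: p=-0.1378, T=0.525, ωT=1.748933, cosh=2.961211, sinh=2.787252; start (x,ẋ)=(-0.116300, 0.135800) → end (x,ẋ)=(0.039488, 0.601764)
phase 2: p=0.1867, T=0.567, ωT=1.888847, cosh=3.381494, sinh=3.230248; start (x,ẋ)=(0.039488, 0.601764) → end (x,ẋ)=(0.272413, 0.450723)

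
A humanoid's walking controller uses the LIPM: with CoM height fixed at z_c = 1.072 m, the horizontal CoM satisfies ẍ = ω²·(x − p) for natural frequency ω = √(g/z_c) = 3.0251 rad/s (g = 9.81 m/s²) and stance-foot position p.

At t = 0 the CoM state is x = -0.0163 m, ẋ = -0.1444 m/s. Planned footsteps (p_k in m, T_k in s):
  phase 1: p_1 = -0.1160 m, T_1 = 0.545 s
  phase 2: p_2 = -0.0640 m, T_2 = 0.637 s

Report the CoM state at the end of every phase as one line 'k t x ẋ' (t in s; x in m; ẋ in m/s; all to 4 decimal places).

phase 1: p=-0.1160, T=0.545, ωT=1.648680, cosh=2.696206, sinh=2.503902; start (x,ẋ)=(-0.016300, -0.144400) → end (x,ẋ)=(0.033291, 0.365851)
phase 2: p=-0.0640, T=0.637, ωT=1.926989, cosh=3.507191, sinh=3.361605; start (x,ẋ)=(0.033291, 0.365851) → end (x,ẋ)=(0.683764, 2.272475)

1 0.5450 0.0333 0.3659
2 1.1820 0.6838 2.2725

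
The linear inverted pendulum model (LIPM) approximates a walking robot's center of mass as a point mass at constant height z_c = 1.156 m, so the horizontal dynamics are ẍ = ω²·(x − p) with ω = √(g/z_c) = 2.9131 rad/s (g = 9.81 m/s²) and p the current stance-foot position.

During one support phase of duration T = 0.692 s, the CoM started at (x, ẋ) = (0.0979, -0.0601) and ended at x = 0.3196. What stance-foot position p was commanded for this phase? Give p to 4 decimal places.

p = -0.0077

ωT = 2.9131·0.692 = 2.015865; cosh(ωT) = 3.820212, sinh(ωT) = 3.687007
x(T) = p + (x₀−p)·cosh(ωT) + (ẋ₀/ω)·sinh(ωT) ⇒ p·(1 − cosh) = x(T) − x₀·cosh − (ẋ₀/ω)·sinh
numerator   = 0.3196 − (0.0979)·3.820212 − (-0.0601/2.9131)·3.687007 = 0.021668
denominator = 1 − 3.820212 = -2.820212
p = 0.021668 / -2.820212 = -0.0077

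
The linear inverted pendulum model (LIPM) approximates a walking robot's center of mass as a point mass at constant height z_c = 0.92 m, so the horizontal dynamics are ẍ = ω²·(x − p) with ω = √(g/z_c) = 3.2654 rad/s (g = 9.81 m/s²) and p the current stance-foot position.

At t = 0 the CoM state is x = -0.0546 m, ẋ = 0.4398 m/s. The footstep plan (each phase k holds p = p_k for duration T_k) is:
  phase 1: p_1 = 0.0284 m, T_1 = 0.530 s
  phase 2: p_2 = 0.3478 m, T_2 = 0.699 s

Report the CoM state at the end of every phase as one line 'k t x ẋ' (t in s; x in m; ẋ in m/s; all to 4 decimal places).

1 0.5300 0.1550 0.5393
2 1.2290 0.1939 -0.3832

phase 1: p=0.0284, T=0.530, ωT=1.730662, cosh=2.910778, sinh=2.733611; start (x,ẋ)=(-0.054600, 0.439800) → end (x,ẋ)=(0.154981, 0.539275)
phase 2: p=0.3478, T=0.699, ωT=2.282515, cosh=4.951662, sinh=4.849634; start (x,ẋ)=(0.154981, 0.539275) → end (x,ẋ)=(0.193936, -0.383168)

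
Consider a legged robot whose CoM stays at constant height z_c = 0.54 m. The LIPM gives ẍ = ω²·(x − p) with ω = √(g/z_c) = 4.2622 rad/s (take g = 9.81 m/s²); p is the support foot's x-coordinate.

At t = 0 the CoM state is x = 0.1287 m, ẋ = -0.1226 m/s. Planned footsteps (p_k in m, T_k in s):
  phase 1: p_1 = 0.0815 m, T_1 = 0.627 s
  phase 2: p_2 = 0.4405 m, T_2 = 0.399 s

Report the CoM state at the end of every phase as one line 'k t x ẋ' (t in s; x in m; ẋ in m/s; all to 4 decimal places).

phase 1: p=0.0815, T=0.627, ωT=2.672399, cosh=7.271872, sinh=7.202786; start (x,ẋ)=(0.128700, -0.122600) → end (x,ẋ)=(0.217548, 0.557495)
phase 2: p=0.4405, T=0.399, ωT=1.700618, cosh=2.829950, sinh=2.647380; start (x,ẋ)=(0.217548, 0.557495) → end (x,ẋ)=(0.155833, -0.938033)

1 0.6270 0.2175 0.5575
2 1.0260 0.1558 -0.9380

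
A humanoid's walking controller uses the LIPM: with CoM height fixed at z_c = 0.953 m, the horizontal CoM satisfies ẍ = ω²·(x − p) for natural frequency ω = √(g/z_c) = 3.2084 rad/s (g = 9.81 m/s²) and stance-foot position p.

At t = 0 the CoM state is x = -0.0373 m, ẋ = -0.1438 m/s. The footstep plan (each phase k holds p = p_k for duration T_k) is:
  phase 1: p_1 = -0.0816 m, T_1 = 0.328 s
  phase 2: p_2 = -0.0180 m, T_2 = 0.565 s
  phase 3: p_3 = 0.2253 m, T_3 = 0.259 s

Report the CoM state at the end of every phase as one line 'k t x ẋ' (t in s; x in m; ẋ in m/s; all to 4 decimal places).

phase 1: p=-0.0816, T=0.328, ωT=1.052355, cosh=1.606752, sinh=1.257637; start (x,ẋ)=(-0.037300, -0.143800) → end (x,ẋ)=(-0.066788, -0.052300)
phase 2: p=-0.0180, T=0.565, ωT=1.812746, cosh=3.145228, sinh=2.982022; start (x,ẋ)=(-0.066788, -0.052300) → end (x,ẋ)=(-0.220059, -0.631276)
phase 3: p=0.2253, T=0.259, ωT=0.830976, cosh=1.365591, sinh=0.929967; start (x,ẋ)=(-0.220059, -0.631276) → end (x,ẋ)=(-0.565856, -2.190886)

1 0.3280 -0.0668 -0.0523
2 0.8930 -0.2201 -0.6313
3 1.1520 -0.5659 -2.1909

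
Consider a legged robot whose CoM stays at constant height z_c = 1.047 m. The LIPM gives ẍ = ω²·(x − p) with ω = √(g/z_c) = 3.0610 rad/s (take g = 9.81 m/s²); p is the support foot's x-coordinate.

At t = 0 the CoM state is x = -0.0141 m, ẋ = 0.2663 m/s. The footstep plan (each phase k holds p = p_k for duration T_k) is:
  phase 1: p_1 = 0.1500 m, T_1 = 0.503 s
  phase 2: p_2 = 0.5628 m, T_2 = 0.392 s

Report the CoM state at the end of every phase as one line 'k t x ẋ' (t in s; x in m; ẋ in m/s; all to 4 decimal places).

1 0.5030 -0.0567 -0.4679
2 0.8950 -0.7895 -3.7091

phase 1: p=0.1500, T=0.503, ωT=1.539683, cosh=2.438780, sinh=2.224331; start (x,ẋ)=(-0.014100, 0.266300) → end (x,ẋ)=(-0.056692, -0.467857)
phase 2: p=0.5628, T=0.392, ωT=1.199912, cosh=1.810523, sinh=1.509302; start (x,ẋ)=(-0.056692, -0.467857) → end (x,ẋ)=(-0.789493, -3.709103)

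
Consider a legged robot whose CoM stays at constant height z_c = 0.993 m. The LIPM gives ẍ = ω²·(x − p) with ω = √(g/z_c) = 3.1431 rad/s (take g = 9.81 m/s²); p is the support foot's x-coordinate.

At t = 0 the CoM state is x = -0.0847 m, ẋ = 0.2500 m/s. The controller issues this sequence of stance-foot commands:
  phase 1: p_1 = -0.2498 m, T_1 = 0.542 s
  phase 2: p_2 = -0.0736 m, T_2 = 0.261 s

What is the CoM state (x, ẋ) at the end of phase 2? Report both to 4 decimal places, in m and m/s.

x = 1.2172, ẋ = 4.2793

phase 1: p=-0.2498, T=0.542, ωT=1.703560, cosh=2.837752, sinh=2.655718; start (x,ẋ)=(-0.084700, 0.250000) → end (x,ẋ)=(0.429947, 2.087559)
phase 2: p=-0.0736, T=0.261, ωT=0.820349, cosh=1.355785, sinh=0.915507; start (x,ẋ)=(0.429947, 2.087559) → end (x,ẋ)=(1.217156, 4.279253)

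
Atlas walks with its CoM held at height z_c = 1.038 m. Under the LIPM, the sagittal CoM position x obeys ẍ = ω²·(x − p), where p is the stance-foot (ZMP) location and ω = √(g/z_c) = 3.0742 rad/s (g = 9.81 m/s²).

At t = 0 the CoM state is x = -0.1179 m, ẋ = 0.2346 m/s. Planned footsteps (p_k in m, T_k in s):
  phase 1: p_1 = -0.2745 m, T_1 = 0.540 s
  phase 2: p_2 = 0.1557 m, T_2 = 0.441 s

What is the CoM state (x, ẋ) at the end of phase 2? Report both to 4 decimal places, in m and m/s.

x = 1.6440, ẋ = 4.9043

phase 1: p=-0.2745, T=0.540, ωT=1.660068, cosh=2.724897, sinh=2.534771; start (x,ẋ)=(-0.117900, 0.234600) → end (x,ẋ)=(0.345654, 1.859550)
phase 2: p=0.1557, T=0.441, ωT=1.355722, cosh=2.068661, sinh=1.810900; start (x,ẋ)=(0.345654, 1.859550) → end (x,ẋ)=(1.644044, 4.904265)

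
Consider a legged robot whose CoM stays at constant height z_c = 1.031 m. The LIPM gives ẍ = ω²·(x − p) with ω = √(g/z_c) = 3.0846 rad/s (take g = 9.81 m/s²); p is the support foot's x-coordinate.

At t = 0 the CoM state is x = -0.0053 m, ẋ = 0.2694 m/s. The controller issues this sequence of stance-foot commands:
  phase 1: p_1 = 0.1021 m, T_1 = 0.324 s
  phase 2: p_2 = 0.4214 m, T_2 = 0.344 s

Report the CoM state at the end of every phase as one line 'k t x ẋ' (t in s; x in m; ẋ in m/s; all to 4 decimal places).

phase 1: p=0.1021, T=0.324, ωT=0.999410, cosh=1.542388, sinh=1.174292; start (x,ẋ)=(-0.005300, 0.269400) → end (x,ẋ)=(0.039007, 0.026493)
phase 2: p=0.4214, T=0.344, ωT=1.061102, cosh=1.617814, sinh=1.271740; start (x,ẋ)=(0.039007, 0.026493) → end (x,ẋ)=(-0.186319, -1.457196)

1 0.3240 0.0390 0.0265
2 0.6680 -0.1863 -1.4572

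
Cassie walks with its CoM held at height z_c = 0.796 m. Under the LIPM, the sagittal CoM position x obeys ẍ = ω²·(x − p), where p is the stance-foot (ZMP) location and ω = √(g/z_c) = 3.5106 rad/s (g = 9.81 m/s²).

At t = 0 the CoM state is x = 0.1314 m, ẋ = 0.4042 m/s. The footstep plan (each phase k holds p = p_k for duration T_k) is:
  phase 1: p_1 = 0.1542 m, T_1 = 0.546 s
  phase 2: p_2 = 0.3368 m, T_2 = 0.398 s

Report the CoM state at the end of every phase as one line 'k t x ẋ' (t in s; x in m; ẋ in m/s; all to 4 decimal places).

1 0.5460 0.4580 1.1376
2 0.9440 1.2119 3.2483

phase 1: p=0.1542, T=0.546, ωT=1.916788, cosh=3.473080, sinh=3.326002; start (x,ẋ)=(0.131400, 0.404200) → end (x,ẋ)=(0.457960, 1.137600)
phase 2: p=0.3368, T=0.398, ωT=1.397219, cosh=2.145611, sinh=1.898327; start (x,ẋ)=(0.457960, 1.137600) → end (x,ẋ)=(1.211909, 3.248287)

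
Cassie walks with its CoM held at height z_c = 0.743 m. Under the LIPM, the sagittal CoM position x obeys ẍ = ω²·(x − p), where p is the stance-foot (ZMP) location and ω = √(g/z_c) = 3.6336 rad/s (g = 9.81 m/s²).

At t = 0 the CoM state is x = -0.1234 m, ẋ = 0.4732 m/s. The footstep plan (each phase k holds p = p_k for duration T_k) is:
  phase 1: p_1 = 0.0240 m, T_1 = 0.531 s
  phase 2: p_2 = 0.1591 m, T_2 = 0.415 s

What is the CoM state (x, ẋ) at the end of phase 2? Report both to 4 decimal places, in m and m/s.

x = -0.4325, ẋ = -2.0086

phase 1: p=0.0240, T=0.531, ωT=1.929442, cosh=3.515447, sinh=3.370217; start (x,ẋ)=(-0.123400, 0.473200) → end (x,ẋ)=(-0.055277, -0.141554)
phase 2: p=0.1591, T=0.415, ωT=1.507944, cosh=2.369399, sinh=2.148034; start (x,ẋ)=(-0.055277, -0.141554) → end (x,ẋ)=(-0.432525, -2.008631)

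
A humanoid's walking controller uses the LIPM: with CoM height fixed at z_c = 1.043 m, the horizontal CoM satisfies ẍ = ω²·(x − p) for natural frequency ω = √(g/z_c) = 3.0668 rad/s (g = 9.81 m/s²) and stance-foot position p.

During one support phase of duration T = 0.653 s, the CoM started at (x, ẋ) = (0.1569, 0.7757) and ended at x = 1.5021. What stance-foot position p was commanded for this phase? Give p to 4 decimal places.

ωT = 3.0668·0.653 = 2.002620; cosh(ωT) = 3.771712, sinh(ωT) = 3.636731
x(T) = p + (x₀−p)·cosh(ωT) + (ẋ₀/ω)·sinh(ωT) ⇒ p·(1 − cosh) = x(T) − x₀·cosh − (ẋ₀/ω)·sinh
numerator   = 1.5021 − (0.1569)·3.771712 − (0.7757/3.0668)·3.636731 = -0.009537
denominator = 1 − 3.771712 = -2.771712
p = -0.009537 / -2.771712 = 0.0034

p = 0.0034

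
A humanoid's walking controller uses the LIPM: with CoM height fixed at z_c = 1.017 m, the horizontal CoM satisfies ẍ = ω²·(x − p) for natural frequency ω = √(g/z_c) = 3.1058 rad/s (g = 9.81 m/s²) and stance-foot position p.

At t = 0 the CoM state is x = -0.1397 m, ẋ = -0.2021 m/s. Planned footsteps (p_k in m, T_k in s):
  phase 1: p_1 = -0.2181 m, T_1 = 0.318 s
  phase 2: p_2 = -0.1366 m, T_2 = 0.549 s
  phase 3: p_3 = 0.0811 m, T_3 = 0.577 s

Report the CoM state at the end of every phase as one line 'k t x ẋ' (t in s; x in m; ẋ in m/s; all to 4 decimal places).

phase 1: p=-0.2181, T=0.318, ωT=0.987644, cosh=1.528678, sinh=1.156225; start (x,ẋ)=(-0.139700, -0.202100) → end (x,ẋ)=(-0.173489, -0.027411)
phase 2: p=-0.1366, T=0.549, ωT=1.705084, cosh=2.841803, sinh=2.660046; start (x,ẋ)=(-0.173489, -0.027411) → end (x,ẋ)=(-0.264909, -0.382661)
phase 3: p=0.0811, T=0.577, ωT=1.792047, cosh=3.084171, sinh=2.917552; start (x,ẋ)=(-0.264909, -0.382661) → end (x,ẋ)=(-1.345518, -4.315495)

1 0.3180 -0.1735 -0.0274
2 0.8670 -0.2649 -0.3827
3 1.4440 -1.3455 -4.3155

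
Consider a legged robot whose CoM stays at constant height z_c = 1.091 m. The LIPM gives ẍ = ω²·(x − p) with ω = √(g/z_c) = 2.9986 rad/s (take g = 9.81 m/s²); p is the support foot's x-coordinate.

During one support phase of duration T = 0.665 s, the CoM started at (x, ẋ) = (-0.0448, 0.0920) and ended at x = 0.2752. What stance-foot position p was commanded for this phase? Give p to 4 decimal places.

ωT = 2.9986·0.665 = 1.994069; cosh(ωT) = 3.740751, sinh(ωT) = 3.604610
x(T) = p + (x₀−p)·cosh(ωT) + (ẋ₀/ω)·sinh(ωT) ⇒ p·(1 − cosh) = x(T) − x₀·cosh − (ẋ₀/ω)·sinh
numerator   = 0.2752 − (-0.0448)·3.740751 − (0.0920/2.9986)·3.604610 = 0.332193
denominator = 1 − 3.740751 = -2.740751
p = 0.332193 / -2.740751 = -0.1212

p = -0.1212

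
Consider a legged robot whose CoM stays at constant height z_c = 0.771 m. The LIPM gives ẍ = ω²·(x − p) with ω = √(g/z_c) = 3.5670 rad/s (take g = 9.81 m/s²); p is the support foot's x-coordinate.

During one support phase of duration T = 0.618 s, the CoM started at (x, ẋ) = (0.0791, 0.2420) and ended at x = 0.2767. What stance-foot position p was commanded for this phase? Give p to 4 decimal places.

p = 0.1087

ωT = 3.5670·0.618 = 2.204406; cosh(ωT) = 4.587591, sinh(ωT) = 4.477275
x(T) = p + (x₀−p)·cosh(ωT) + (ẋ₀/ω)·sinh(ωT) ⇒ p·(1 − cosh) = x(T) − x₀·cosh − (ẋ₀/ω)·sinh
numerator   = 0.2767 − (0.0791)·4.587591 − (0.2420/3.5670)·4.477275 = -0.389935
denominator = 1 − 4.587591 = -3.587591
p = -0.389935 / -3.587591 = 0.1087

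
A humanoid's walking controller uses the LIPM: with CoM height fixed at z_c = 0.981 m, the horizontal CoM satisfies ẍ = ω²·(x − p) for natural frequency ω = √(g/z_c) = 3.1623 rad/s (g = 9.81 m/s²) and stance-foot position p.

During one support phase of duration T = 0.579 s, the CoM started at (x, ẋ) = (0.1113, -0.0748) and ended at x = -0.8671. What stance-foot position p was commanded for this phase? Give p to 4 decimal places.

p = 0.5233

ωT = 3.1623·0.579 = 1.830972; cosh(ωT) = 3.200102, sinh(ωT) = 3.039845
x(T) = p + (x₀−p)·cosh(ωT) + (ẋ₀/ω)·sinh(ωT) ⇒ p·(1 − cosh) = x(T) − x₀·cosh − (ẋ₀/ω)·sinh
numerator   = -0.8671 − (0.1113)·3.200102 − (-0.0748/3.1623)·3.039845 = -1.151368
denominator = 1 − 3.200102 = -2.200102
p = -1.151368 / -2.200102 = 0.5233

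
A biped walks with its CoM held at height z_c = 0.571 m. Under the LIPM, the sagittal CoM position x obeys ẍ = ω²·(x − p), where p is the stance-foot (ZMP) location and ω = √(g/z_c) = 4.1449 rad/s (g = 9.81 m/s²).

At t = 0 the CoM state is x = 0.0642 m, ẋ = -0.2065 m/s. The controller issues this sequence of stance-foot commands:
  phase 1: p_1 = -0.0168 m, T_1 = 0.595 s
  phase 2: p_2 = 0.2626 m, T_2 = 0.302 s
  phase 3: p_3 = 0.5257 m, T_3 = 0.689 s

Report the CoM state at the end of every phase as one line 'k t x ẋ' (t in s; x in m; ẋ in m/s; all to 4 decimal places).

1 0.5950 0.1724 0.7380
2 0.8970 0.3778 0.7955
3 1.5860 0.8984 1.6258

phase 1: p=-0.0168, T=0.595, ωT=2.466215, cosh=5.931347, sinh=5.846442; start (x,ẋ)=(0.064200, -0.206500) → end (x,ẋ)=(0.172368, 0.738043)
phase 2: p=0.2626, T=0.302, ωT=1.251760, cosh=1.891246, sinh=1.605245; start (x,ẋ)=(0.172368, 0.738043) → end (x,ẋ)=(0.377780, 0.795454)
phase 3: p=0.5257, T=0.689, ωT=2.855836, cosh=8.723239, sinh=8.665731; start (x,ẋ)=(0.377780, 0.795454) → end (x,ẋ)=(0.898409, 1.625846)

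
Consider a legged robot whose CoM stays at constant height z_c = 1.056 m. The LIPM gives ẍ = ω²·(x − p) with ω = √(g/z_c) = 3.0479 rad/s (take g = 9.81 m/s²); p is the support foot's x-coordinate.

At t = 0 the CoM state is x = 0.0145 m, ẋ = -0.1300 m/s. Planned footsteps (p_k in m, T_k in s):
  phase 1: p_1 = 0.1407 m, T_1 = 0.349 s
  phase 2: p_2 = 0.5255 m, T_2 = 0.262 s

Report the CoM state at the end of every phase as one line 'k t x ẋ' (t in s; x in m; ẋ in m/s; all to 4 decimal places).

phase 1: p=0.1407, T=0.349, ωT=1.063717, cosh=1.621145, sinh=1.275975; start (x,ẋ)=(0.014500, -0.130000) → end (x,ẋ)=(-0.118312, -0.701546)
phase 2: p=0.5255, T=0.262, ωT=0.798550, cosh=1.336148, sinh=0.886167; start (x,ẋ)=(-0.118312, -0.701546) → end (x,ẋ)=(-0.538700, -2.676273)

1 0.3490 -0.1183 -0.7015
2 0.6110 -0.5387 -2.6763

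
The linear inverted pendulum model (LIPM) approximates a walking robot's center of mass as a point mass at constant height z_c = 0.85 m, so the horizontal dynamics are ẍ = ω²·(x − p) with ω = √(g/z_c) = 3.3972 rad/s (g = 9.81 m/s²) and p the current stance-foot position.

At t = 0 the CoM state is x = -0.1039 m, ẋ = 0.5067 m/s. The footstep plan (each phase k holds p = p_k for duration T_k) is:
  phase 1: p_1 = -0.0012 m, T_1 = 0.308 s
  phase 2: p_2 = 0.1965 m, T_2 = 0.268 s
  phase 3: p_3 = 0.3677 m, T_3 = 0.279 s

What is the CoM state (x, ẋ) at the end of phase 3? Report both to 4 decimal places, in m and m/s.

phase 1: p=-0.0012, T=0.308, ωT=1.046338, cosh=1.599213, sinh=1.247991; start (x,ẋ)=(-0.103900, 0.506700) → end (x,ẋ)=(0.020702, 0.374907)
phase 2: p=0.1965, T=0.268, ωT=0.910450, cosh=1.443892, sinh=1.041548; start (x,ẋ)=(0.020702, 0.374907) → end (x,ẋ)=(0.057609, -0.080712)
phase 3: p=0.3677, T=0.279, ωT=0.947819, cosh=1.483831, sinh=1.096245; start (x,ẋ)=(0.057609, -0.080712) → end (x,ẋ)=(-0.118468, -1.274593)

x = -0.1185, ẋ = -1.2746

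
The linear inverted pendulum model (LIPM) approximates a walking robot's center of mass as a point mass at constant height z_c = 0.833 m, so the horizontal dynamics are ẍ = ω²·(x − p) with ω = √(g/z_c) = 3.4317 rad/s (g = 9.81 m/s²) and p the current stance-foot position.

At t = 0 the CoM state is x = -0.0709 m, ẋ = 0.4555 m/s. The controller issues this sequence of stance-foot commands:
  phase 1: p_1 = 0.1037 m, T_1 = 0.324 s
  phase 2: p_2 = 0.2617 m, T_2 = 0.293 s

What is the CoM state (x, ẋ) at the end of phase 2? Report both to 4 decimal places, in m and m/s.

phase 1: p=0.1037, T=0.324, ωT=1.111871, cosh=1.684492, sinh=1.355549; start (x,ẋ)=(-0.070900, 0.455500) → end (x,ẋ)=(-0.010486, -0.044925)
phase 2: p=0.2617, T=0.293, ωT=1.005488, cosh=1.549554, sinh=1.183688; start (x,ẋ)=(-0.010486, -0.044925) → end (x,ẋ)=(-0.175563, -1.175250)

x = -0.1756, ẋ = -1.1752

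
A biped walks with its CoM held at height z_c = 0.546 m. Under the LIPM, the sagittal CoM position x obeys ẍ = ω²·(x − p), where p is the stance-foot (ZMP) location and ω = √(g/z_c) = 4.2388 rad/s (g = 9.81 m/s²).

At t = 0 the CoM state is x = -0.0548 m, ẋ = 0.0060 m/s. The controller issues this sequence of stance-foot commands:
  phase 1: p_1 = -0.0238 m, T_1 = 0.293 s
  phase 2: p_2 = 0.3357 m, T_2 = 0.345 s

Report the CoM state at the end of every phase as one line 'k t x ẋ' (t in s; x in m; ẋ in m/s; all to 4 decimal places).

1 0.2930 -0.0797 -0.1973
2 0.6380 -0.7039 -4.0446

phase 1: p=-0.0238, T=0.293, ωT=1.241968, cosh=1.875619, sinh=1.586804; start (x,ẋ)=(-0.054800, 0.006000) → end (x,ẋ)=(-0.079698, -0.197257)
phase 2: p=0.3357, T=0.345, ωT=1.462386, cosh=2.273964, sinh=2.042281; start (x,ẋ)=(-0.079698, -0.197257) → end (x,ẋ)=(-0.703940, -4.044582)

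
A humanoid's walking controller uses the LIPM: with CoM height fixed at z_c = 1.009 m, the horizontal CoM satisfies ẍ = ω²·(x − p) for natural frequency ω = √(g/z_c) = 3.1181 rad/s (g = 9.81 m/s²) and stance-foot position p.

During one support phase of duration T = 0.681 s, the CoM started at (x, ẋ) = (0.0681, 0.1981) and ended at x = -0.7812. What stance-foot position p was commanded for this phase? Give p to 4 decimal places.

ωT = 3.1181·0.681 = 2.123426; cosh(ωT) = 4.239675, sinh(ωT) = 4.120054
x(T) = p + (x₀−p)·cosh(ωT) + (ẋ₀/ω)·sinh(ωT) ⇒ p·(1 − cosh) = x(T) − x₀·cosh − (ẋ₀/ω)·sinh
numerator   = -0.7812 − (0.0681)·4.239675 − (0.1981/3.1181)·4.120054 = -1.331678
denominator = 1 − 4.239675 = -3.239675
p = -1.331678 / -3.239675 = 0.4111

p = 0.4111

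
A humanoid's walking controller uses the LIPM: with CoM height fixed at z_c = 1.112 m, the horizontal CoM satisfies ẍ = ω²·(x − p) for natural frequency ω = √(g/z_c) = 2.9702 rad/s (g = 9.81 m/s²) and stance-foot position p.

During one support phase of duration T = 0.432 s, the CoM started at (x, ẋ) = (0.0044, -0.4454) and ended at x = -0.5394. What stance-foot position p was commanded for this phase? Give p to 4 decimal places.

p = 0.3164

ωT = 2.9702·0.432 = 1.283126; cosh(ωT) = 1.942536, sinh(ωT) = 1.665366
x(T) = p + (x₀−p)·cosh(ωT) + (ẋ₀/ω)·sinh(ωT) ⇒ p·(1 − cosh) = x(T) − x₀·cosh − (ẋ₀/ω)·sinh
numerator   = -0.5394 − (0.0044)·1.942536 − (-0.4454/2.9702)·1.665366 = -0.298215
denominator = 1 − 1.942536 = -0.942536
p = -0.298215 / -0.942536 = 0.3164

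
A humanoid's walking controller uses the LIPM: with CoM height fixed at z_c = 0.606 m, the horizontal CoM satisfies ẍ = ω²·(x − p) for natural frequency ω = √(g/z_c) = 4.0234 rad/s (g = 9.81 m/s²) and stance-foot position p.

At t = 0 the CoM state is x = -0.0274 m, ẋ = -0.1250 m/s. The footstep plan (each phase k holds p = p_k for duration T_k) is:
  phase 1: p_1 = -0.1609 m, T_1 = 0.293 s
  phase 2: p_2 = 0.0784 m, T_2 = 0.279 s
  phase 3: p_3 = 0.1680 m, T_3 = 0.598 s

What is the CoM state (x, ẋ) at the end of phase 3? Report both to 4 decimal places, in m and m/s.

x = 1.2602, ẋ = 4.4492

phase 1: p=-0.1609, T=0.293, ωT=1.178856, cosh=1.779142, sinh=1.471512; start (x,ẋ)=(-0.027400, -0.125000) → end (x,ẋ)=(0.030898, 0.567991)
phase 2: p=0.0784, T=0.279, ωT=1.122529, cosh=1.699035, sinh=1.373579; start (x,ẋ)=(0.030898, 0.567991) → end (x,ẋ)=(0.191604, 0.702520)
phase 3: p=0.1680, T=0.598, ωT=2.405993, cosh=5.589807, sinh=5.499631; start (x,ẋ)=(0.191604, 0.702520) → end (x,ẋ)=(1.260223, 4.449236)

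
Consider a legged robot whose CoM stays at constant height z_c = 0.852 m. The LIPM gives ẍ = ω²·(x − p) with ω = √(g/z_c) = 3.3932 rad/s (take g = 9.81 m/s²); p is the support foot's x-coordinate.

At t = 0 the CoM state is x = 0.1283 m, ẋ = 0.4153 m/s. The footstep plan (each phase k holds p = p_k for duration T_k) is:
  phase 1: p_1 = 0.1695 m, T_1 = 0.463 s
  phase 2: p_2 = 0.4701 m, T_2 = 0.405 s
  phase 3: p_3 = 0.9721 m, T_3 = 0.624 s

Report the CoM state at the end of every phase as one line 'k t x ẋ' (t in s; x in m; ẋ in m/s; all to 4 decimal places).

1 0.4630 0.3478 0.7205
2 0.8680 0.6058 0.7476
3 1.4920 0.3301 -1.9388

phase 1: p=0.1695, T=0.463, ωT=1.571052, cosh=2.509766, sinh=2.301940; start (x,ẋ)=(0.128300, 0.415300) → end (x,ẋ)=(0.347836, 0.720495)
phase 2: p=0.4701, T=0.405, ωT=1.374246, cosh=2.102563, sinh=1.849533; start (x,ẋ)=(0.347836, 0.720495) → end (x,ẋ)=(0.605753, 0.747579)
phase 3: p=0.9721, T=0.624, ωT=2.117357, cosh=4.214748, sinh=4.094398; start (x,ẋ)=(0.605753, 0.747579) → end (x,ẋ)=(0.330106, -1.938838)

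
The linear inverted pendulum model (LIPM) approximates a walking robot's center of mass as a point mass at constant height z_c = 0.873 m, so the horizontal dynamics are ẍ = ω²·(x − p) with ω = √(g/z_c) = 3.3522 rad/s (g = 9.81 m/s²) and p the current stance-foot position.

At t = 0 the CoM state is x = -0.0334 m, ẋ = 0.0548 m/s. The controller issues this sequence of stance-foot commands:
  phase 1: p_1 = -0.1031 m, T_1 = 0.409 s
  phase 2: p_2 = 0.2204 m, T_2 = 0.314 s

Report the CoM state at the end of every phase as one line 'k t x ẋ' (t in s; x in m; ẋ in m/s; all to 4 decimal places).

phase 1: p=-0.1031, T=0.409, ωT=1.371050, cosh=2.096662, sinh=1.842822; start (x,ẋ)=(-0.033400, 0.054800) → end (x,ẋ)=(0.073163, 0.545469)
phase 2: p=0.2204, T=0.314, ωT=1.052591, cosh=1.607048, sinh=1.258016; start (x,ẋ)=(0.073163, 0.545469) → end (x,ẋ)=(0.188487, 0.255679)

1 0.4090 0.0732 0.5455
2 0.7230 0.1885 0.2557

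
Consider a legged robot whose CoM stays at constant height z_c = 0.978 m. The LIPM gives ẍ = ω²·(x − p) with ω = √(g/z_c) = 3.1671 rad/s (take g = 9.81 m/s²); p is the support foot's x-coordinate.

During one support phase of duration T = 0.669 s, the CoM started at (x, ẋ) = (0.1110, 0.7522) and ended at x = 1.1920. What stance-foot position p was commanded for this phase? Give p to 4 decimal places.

p = 0.0777

ωT = 3.1671·0.669 = 2.118790; cosh(ωT) = 4.220620, sinh(ωT) = 4.100443
x(T) = p + (x₀−p)·cosh(ωT) + (ẋ₀/ω)·sinh(ωT) ⇒ p·(1 − cosh) = x(T) − x₀·cosh − (ẋ₀/ω)·sinh
numerator   = 1.1920 − (0.1110)·4.220620 − (0.7522/3.1671)·4.100443 = -0.250362
denominator = 1 − 4.220620 = -3.220620
p = -0.250362 / -3.220620 = 0.0777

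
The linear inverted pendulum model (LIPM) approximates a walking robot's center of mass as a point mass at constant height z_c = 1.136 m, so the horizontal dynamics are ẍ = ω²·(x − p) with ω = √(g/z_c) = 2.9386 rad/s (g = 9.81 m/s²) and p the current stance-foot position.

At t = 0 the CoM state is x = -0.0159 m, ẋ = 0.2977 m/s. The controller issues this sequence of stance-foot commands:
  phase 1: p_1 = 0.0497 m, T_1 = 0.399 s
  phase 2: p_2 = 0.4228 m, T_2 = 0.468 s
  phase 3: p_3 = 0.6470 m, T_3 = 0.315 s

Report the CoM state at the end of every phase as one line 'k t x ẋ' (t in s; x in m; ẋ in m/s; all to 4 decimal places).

1 0.3990 0.0815 0.2454
2 0.8670 -0.1408 -1.3406
3 1.1820 -0.9883 -4.4193

phase 1: p=0.0497, T=0.399, ωT=1.172501, cosh=1.769827, sinh=1.460235; start (x,ẋ)=(-0.015900, 0.297700) → end (x,ẋ)=(0.081531, 0.245385)
phase 2: p=0.4228, T=0.468, ωT=1.375265, cosh=2.104448, sinh=1.851676; start (x,ẋ)=(0.081531, 0.245385) → end (x,ẋ)=(-0.140761, -1.340559)
phase 3: p=0.6470, T=0.315, ωT=0.925659, cosh=1.459900, sinh=1.063630; start (x,ẋ)=(-0.140761, -1.340559) → end (x,ẋ)=(-0.988269, -4.419295)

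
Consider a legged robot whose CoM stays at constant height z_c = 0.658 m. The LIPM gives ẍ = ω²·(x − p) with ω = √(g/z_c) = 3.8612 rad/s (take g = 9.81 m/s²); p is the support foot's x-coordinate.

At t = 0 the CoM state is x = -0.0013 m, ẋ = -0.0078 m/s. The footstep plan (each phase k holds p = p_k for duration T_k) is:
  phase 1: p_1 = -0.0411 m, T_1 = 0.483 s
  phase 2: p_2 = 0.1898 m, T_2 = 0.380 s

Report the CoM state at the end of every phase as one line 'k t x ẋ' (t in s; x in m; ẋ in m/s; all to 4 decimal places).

1 0.4830 0.0841 0.4584
2 0.8630 0.1921 0.2087

phase 1: p=-0.0411, T=0.483, ωT=1.864960, cosh=3.305289, sinh=3.150386; start (x,ẋ)=(-0.001300, -0.007800) → end (x,ẋ)=(0.084086, 0.458357)
phase 2: p=0.1898, T=0.380, ωT=1.467256, cosh=2.283937, sinh=2.053380; start (x,ẋ)=(0.084086, 0.458357) → end (x,ẋ)=(0.192110, 0.208707)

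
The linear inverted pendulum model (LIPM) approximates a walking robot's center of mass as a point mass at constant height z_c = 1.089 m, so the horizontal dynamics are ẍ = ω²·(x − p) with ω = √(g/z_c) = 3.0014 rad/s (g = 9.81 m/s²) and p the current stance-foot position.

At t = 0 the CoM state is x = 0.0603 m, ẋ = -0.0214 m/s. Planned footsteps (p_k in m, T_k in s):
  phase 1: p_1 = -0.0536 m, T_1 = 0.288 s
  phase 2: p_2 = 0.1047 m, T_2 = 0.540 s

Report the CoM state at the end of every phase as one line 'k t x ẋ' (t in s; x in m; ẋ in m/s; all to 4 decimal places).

1 0.2880 0.0986 0.3038
2 0.8280 0.3346 0.7538

phase 1: p=-0.0536, T=0.288, ωT=0.864403, cosh=1.397446, sinh=0.976143; start (x,ẋ)=(0.060300, -0.021400) → end (x,ẋ)=(0.098609, 0.303798)
phase 2: p=0.1047, T=0.540, ωT=1.620756, cosh=2.627331, sinh=2.429581; start (x,ẋ)=(0.098609, 0.303798) → end (x,ẋ)=(0.334617, 0.753764)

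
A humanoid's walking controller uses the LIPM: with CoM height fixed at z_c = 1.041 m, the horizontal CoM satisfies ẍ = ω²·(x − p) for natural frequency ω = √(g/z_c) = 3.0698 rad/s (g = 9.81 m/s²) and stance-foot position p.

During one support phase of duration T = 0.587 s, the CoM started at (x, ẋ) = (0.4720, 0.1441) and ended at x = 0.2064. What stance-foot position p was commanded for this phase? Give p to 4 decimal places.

ωT = 3.0698·0.587 = 1.801973; cosh(ωT) = 3.113283, sinh(ωT) = 2.948310
x(T) = p + (x₀−p)·cosh(ωT) + (ẋ₀/ω)·sinh(ωT) ⇒ p·(1 − cosh) = x(T) − x₀·cosh − (ẋ₀/ω)·sinh
numerator   = 0.2064 − (0.4720)·3.113283 − (0.1441/3.0698)·2.948310 = -1.401467
denominator = 1 − 3.113283 = -2.113283
p = -1.401467 / -2.113283 = 0.6632

p = 0.6632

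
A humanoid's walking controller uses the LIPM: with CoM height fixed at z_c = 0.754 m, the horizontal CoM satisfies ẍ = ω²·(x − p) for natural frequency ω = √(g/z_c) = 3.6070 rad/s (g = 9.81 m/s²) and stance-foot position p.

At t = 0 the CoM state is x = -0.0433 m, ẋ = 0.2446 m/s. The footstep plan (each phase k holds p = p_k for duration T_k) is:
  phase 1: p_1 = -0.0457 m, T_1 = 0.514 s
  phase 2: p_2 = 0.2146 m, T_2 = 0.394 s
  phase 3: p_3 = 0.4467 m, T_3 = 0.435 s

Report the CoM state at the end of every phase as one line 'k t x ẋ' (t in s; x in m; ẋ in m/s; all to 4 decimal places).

phase 1: p=-0.0457, T=0.514, ωT=1.853998, cosh=3.270953, sinh=3.114344; start (x,ẋ)=(-0.043300, 0.244600) → end (x,ẋ)=(0.173342, 0.827035)
phase 2: p=0.2146, T=0.394, ωT=1.421158, cosh=2.191674, sinh=1.950240; start (x,ẋ)=(0.173342, 0.827035) → end (x,ẋ)=(0.571339, 1.522362)
phase 3: p=0.4467, T=0.435, ωT=1.569045, cosh=2.505152, sinh=2.296908; start (x,ẋ)=(0.571339, 1.522362) → end (x,ẋ)=(1.728367, 4.846376)

1 0.5140 0.1733 0.8270
2 0.9080 0.5713 1.5224
3 1.3430 1.7284 4.8464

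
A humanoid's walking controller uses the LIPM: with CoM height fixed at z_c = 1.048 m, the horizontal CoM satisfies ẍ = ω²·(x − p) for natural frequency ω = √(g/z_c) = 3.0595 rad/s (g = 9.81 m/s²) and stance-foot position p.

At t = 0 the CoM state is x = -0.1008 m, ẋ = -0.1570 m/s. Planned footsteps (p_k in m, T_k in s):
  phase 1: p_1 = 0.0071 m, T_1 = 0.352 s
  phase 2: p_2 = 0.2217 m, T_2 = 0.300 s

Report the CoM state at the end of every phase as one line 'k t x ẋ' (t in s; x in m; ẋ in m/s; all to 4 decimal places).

phase 1: p=0.0071, T=0.352, ωT=1.076944, cosh=1.638165, sinh=1.297530; start (x,ẋ)=(-0.100800, -0.157000) → end (x,ẋ)=(-0.236241, -0.685532)
phase 2: p=0.2217, T=0.300, ωT=0.917850, cosh=1.451639, sinh=1.052262; start (x,ẋ)=(-0.236241, -0.685532) → end (x,ẋ)=(-0.678843, -2.469441)

1 0.3520 -0.2362 -0.6855
2 0.6520 -0.6788 -2.4694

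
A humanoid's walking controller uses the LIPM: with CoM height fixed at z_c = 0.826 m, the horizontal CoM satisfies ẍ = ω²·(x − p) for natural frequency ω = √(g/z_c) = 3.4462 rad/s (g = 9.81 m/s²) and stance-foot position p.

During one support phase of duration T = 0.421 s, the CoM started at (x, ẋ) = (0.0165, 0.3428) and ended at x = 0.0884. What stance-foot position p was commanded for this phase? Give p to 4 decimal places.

ωT = 3.4462·0.421 = 1.450850; cosh(ωT) = 2.250556, sinh(ωT) = 2.016185
x(T) = p + (x₀−p)·cosh(ωT) + (ẋ₀/ω)·sinh(ωT) ⇒ p·(1 − cosh) = x(T) − x₀·cosh − (ẋ₀/ω)·sinh
numerator   = 0.0884 − (0.0165)·2.250556 − (0.3428/3.4462)·2.016185 = -0.149288
denominator = 1 − 2.250556 = -1.250556
p = -0.149288 / -1.250556 = 0.1194

p = 0.1194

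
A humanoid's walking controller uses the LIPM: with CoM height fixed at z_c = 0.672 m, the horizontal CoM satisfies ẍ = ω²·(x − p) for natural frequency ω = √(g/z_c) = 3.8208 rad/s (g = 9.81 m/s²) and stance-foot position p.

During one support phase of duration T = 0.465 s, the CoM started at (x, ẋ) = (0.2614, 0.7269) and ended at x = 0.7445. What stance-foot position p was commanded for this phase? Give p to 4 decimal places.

p = 0.2923

ωT = 3.8208·0.465 = 1.776672; cosh(ωT) = 3.039677, sinh(ωT) = 2.870477
x(T) = p + (x₀−p)·cosh(ωT) + (ẋ₀/ω)·sinh(ωT) ⇒ p·(1 − cosh) = x(T) − x₀·cosh − (ẋ₀/ω)·sinh
numerator   = 0.7445 − (0.2614)·3.039677 − (0.7269/3.8208)·2.870477 = -0.596175
denominator = 1 − 3.039677 = -2.039677
p = -0.596175 / -2.039677 = 0.2923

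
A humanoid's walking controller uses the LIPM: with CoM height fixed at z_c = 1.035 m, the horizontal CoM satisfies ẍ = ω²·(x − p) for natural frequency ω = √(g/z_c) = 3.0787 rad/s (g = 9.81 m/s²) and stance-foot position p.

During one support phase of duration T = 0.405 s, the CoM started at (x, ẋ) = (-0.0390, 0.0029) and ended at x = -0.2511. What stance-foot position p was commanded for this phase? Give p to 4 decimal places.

ωT = 3.0787·0.405 = 1.246873; cosh(ωT) = 1.883425, sinh(ωT) = 1.596023
x(T) = p + (x₀−p)·cosh(ωT) + (ẋ₀/ω)·sinh(ωT) ⇒ p·(1 − cosh) = x(T) − x₀·cosh − (ẋ₀/ω)·sinh
numerator   = -0.2511 − (-0.0390)·1.883425 − (0.0029/3.0787)·1.596023 = -0.179150
denominator = 1 − 1.883425 = -0.883425
p = -0.179150 / -0.883425 = 0.2028

p = 0.2028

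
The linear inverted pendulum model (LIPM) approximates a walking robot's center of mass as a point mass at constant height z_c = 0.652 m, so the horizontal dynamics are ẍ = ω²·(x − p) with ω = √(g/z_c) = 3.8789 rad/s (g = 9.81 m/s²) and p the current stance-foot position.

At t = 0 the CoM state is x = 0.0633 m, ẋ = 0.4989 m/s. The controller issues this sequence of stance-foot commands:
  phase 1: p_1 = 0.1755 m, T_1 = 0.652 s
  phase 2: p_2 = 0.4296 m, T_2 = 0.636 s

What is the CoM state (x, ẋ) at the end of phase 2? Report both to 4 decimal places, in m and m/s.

phase 1: p=0.1755, T=0.652, ωT=2.529043, cosh=6.310615, sinh=6.230880; start (x,ẋ)=(0.063300, 0.498900) → end (x,ẋ)=(0.268858, 0.436609)
phase 2: p=0.4296, T=0.636, ωT=2.466980, cosh=5.935821, sinh=5.850980; start (x,ẋ)=(0.268858, 0.436609) → end (x,ẋ)=(0.134051, -1.056465)

x = 0.1341, ẋ = -1.0565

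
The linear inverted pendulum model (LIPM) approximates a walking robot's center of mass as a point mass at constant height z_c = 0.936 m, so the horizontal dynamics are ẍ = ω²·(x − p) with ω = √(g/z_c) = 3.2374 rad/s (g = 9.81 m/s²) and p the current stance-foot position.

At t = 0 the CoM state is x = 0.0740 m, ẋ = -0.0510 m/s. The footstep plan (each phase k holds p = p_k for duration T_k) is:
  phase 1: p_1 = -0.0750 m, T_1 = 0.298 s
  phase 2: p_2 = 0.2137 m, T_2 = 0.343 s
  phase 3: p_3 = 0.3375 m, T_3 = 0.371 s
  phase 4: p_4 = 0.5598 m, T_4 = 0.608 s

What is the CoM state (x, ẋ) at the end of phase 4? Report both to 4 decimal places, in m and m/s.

phase 1: p=-0.0750, T=0.298, ωT=0.964745, cosh=1.502600, sinh=1.121519; start (x,ẋ)=(0.074000, -0.051000) → end (x,ẋ)=(0.131220, 0.464358)
phase 2: p=0.2137, T=0.343, ωT=1.110428, cosh=1.682538, sinh=1.353120; start (x,ẋ)=(0.131220, 0.464358) → end (x,ẋ)=(0.269009, 0.419986)
phase 3: p=0.3375, T=0.371, ωT=1.201075, cosh=1.812280, sinh=1.511409; start (x,ẋ)=(0.269009, 0.419986) → end (x,ẋ)=(0.409449, 0.426004)
phase 4: p=0.5598, T=0.608, ωT=1.968339, cosh=3.649233, sinh=3.509544; start (x,ẋ)=(0.409449, 0.426004) → end (x,ẋ)=(0.472950, -0.153667)

x = 0.4730, ẋ = -0.1537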